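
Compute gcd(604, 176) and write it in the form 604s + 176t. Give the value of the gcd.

4

Euclidean algorithm:
604 = 3×176 + 76
176 = 2×76 + 24
76 = 3×24 + 4
24 = 6×4 + 0
gcd(604, 176) = 4.
Back-substituting:
4 = 76 − 3·24
4 = −3·176 + 7·76
4 = 7·604 − 24·176
So 4 = (7)·604 + (-24)·176.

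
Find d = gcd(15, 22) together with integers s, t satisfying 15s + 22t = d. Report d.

Apply Euclid's algorithm to 22 and 15:
22 = 1*15 + 7
15 = 2*7 + 1
7 = 7*1 + 0
gcd(15, 22) = 1.
Express as a combination:
1 = 15 − 2·7
1 = −2·22 + 3·15
So 1 = (-2)·22 + (3)·15.

1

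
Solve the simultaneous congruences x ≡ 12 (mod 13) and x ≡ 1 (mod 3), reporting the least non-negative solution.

25

Write x = 12 + 13·k. Then 13·k ≡ 1 − 12 ≡ 1 (mod 3).
Need 13⁻¹ mod 3. Extended Euclid on (3, 1):
3 = 3·1 + 0
13⁻¹ ≡ 1 (mod 3), so k ≡ 1·1 ≡ 1 (mod 3).
x = 12 + 13·1 = 25.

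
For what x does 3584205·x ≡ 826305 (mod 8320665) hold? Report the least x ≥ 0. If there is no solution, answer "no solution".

291569

First find gcd(3584205, 8320665):
8320665 = 2*3584205 + 1152255
3584205 = 3*1152255 + 127440
1152255 = 9*127440 + 5295
127440 = 24*5295 + 360
5295 = 14*360 + 255
360 = 1*255 + 105
255 = 2*105 + 45
105 = 2*45 + 15
45 = 3*15 + 0
gcd = 15 and 15 | 826305, so solutions exist. Divide through by 15: 238947x ≡ 55087 (mod 554711).
Now find 238947⁻¹ mod 554711:
554711 = 2×238947 + 76817
238947 = 3×76817 + 8496
76817 = 9×8496 + 353
8496 = 24×353 + 24
353 = 14×24 + 17
24 = 1×17 + 7
17 = 2×7 + 3
7 = 2×3 + 1
3 = 3×1 + 0
Back-substitute:
1 = 7 − 2·3
1 = −2·17 + 5·7
1 = 5·24 − 7·17
1 = −7·353 + 103·24
1 = 103·8496 − 2479·353
1 = −2479·76817 + 22414·8496
1 = 22414·238947 − 69721·76817
1 = −69721·554711 + 161856·238947
So 238947⁻¹ ≡ 161856 (mod 554711).
Then x ≡ 161856·55087 ≡ 291569 (mod 554711); the smallest non-negative solution is x = 291569.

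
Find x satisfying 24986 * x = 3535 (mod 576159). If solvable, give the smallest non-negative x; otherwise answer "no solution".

574937

First find gcd(24986, 576159):
576159 = 23*24986 + 1481
24986 = 16*1481 + 1290
1481 = 1*1290 + 191
1290 = 6*191 + 144
191 = 1*144 + 47
144 = 3*47 + 3
47 = 15*3 + 2
3 = 1*2 + 1
2 = 2*1 + 0
gcd = 1, so a unique solution mod 576159 exists.
Back-substitute for the Bézout coefficients:
1 = 3 − 2
1 = −47 + 16·3
1 = 16·144 − 49·47
1 = −49·191 + 65·144
1 = 65·1290 − 439·191
1 = −439·1481 + 504·1290
1 = 504·24986 − 8503·1481
1 = −8503·576159 + 196073·24986
So 24986·(196073) ≡ 1 (mod 576159), giving 24986⁻¹ ≡ 196073.
x ≡ 24986⁻¹·3535 ≡ 196073·3535 ≡ 574937 (mod 576159).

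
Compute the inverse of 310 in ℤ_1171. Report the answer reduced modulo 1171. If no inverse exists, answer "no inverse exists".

34

Run Euclid on (1171, 310):
1171 = 3×310 + 241
310 = 1×241 + 69
241 = 3×69 + 34
69 = 2×34 + 1
34 = 34×1 + 0
gcd = 1, so the inverse exists. Back-substitute:
1 = 69 − 2·34
1 = −2·241 + 7·69
1 = 7·310 − 9·241
1 = −9·1171 + 34·310
So 310·34 ≡ 1 (mod 1171).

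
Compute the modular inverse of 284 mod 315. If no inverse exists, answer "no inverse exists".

Apply the Euclidean algorithm to 315 and 284:
315 = 1*284 + 31
284 = 9*31 + 5
31 = 6*5 + 1
5 = 5*1 + 0
The gcd is 1. Working backward:
1 = 31 − 6·5
1 = −6·284 + 55·31
1 = 55·315 − 61·284
Thus 284·(-61) ≡ 1 (mod 315); reducing, -61 mod 315 = 254.

254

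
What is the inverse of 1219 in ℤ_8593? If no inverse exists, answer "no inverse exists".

2721

gcd(8593, 1219) by repeated division:
8593 = 7*1219 + 60
1219 = 20*60 + 19
60 = 3*19 + 3
19 = 6*3 + 1
3 = 3*1 + 0
The gcd is 1. Working backward:
1 = 19 − 6·3
1 = −6·60 + 19·19
1 = 19·1219 − 386·60
1 = −386·8593 + 2721·1219
So 1219·2721 ≡ 1 (mod 8593).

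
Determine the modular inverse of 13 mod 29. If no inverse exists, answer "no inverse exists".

Apply the Euclidean algorithm to 29 and 13:
29 = 2·13 + 3
13 = 4·3 + 1
3 = 3·1 + 0
gcd = 1, so the inverse exists. Back-substitute:
1 = 13 − 4·3
1 = −4·29 + 9·13
So 13·9 ≡ 1 (mod 29).

9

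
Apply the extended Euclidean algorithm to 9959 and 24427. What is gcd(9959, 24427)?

1

Euclidean algorithm:
24427 = 2·9959 + 4509
9959 = 2·4509 + 941
4509 = 4·941 + 745
941 = 1·745 + 196
745 = 3·196 + 157
196 = 1·157 + 39
157 = 4·39 + 1
39 = 39·1 + 0
gcd(9959, 24427) = 1.
Express as a combination:
1 = 157 − 4·39
1 = −4·196 + 5·157
1 = 5·745 − 19·196
1 = −19·941 + 24·745
1 = 24·4509 − 115·941
1 = −115·9959 + 254·4509
1 = 254·24427 − 623·9959
So 1 = (254)·24427 + (-623)·9959.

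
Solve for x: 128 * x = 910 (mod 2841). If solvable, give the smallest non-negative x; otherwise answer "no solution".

First find gcd(128, 2841):
2841 = 22·128 + 25
128 = 5·25 + 3
25 = 8·3 + 1
3 = 3·1 + 0
gcd = 1, so a unique solution mod 2841 exists.
Back-substitute for the Bézout coefficients:
1 = 25 − 8·3
1 = −8·128 + 41·25
1 = 41·2841 − 910·128
So 128·(-910) ≡ 1 (mod 2841), giving 128⁻¹ ≡ 1931.
x ≡ 128⁻¹·910 ≡ 1931·910 ≡ 1472 (mod 2841).

1472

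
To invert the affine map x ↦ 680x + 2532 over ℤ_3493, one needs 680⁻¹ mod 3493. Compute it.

2892

Apply the Euclidean algorithm to 3493 and 680:
3493 = 5*680 + 93
680 = 7*93 + 29
93 = 3*29 + 6
29 = 4*6 + 5
6 = 1*5 + 1
5 = 5*1 + 0
Since gcd(680, 3493) = 1, back-substitute to write 1 as a combination:
1 = 6 − 5
1 = −29 + 5·6
1 = 5·93 − 16·29
1 = −16·680 + 117·93
1 = 117·3493 − 601·680
Thus 680·(-601) ≡ 1 (mod 3493); reducing, -601 mod 3493 = 2892.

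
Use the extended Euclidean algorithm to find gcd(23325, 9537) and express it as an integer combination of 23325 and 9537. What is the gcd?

Apply Euclid's algorithm to 23325 and 9537:
23325 = 2·9537 + 4251
9537 = 2·4251 + 1035
4251 = 4·1035 + 111
1035 = 9·111 + 36
111 = 3·36 + 3
36 = 12·3 + 0
gcd(23325, 9537) = 3.
Working backward:
3 = 111 − 3·36
3 = −3·1035 + 28·111
3 = 28·4251 − 115·1035
3 = −115·9537 + 258·4251
3 = 258·23325 − 631·9537
So 3 = (258)·23325 + (-631)·9537.

3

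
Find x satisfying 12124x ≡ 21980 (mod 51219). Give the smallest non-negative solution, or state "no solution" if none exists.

137

First find gcd(12124, 51219):
51219 = 4*12124 + 2723
12124 = 4*2723 + 1232
2723 = 2*1232 + 259
1232 = 4*259 + 196
259 = 1*196 + 63
196 = 3*63 + 7
63 = 9*7 + 0
gcd = 7 and 7 | 21980, so solutions exist. Divide through by 7: 1732x ≡ 3140 (mod 7317).
Now find 1732⁻¹ mod 7317:
7317 = 4×1732 + 389
1732 = 4×389 + 176
389 = 2×176 + 37
176 = 4×37 + 28
37 = 1×28 + 9
28 = 3×9 + 1
9 = 9×1 + 0
Back-substitute:
1 = 28 − 3·9
1 = −3·37 + 4·28
1 = 4·176 − 19·37
1 = −19·389 + 42·176
1 = 42·1732 − 187·389
1 = −187·7317 + 790·1732
So 1732⁻¹ ≡ 790 (mod 7317).
Then x ≡ 790·3140 ≡ 137 (mod 7317); the smallest non-negative solution is x = 137.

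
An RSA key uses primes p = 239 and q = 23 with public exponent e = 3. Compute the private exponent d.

φ(n) = (p−1)(q−1) = 238·22 = 5236.
Need d with 3·d ≡ 1 (mod 5236). Apply the extended Euclidean algorithm:
5236 = 1745*3 + 1
3 = 3*1 + 0
Back-substitute:
1 = 5236 − 1745·3
So 3·(-1745) ≡ 1 (mod 5236), hence d ≡ -1745 ≡ 3491 (mod 5236).

3491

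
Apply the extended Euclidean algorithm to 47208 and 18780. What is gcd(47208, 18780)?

12

Apply Euclid's algorithm to 47208 and 18780:
47208 = 2*18780 + 9648
18780 = 1*9648 + 9132
9648 = 1*9132 + 516
9132 = 17*516 + 360
516 = 1*360 + 156
360 = 2*156 + 48
156 = 3*48 + 12
48 = 4*12 + 0
gcd(47208, 18780) = 12.
Working backward:
12 = 156 − 3·48
12 = −3·360 + 7·156
12 = 7·516 − 10·360
12 = −10·9132 + 177·516
12 = 177·9648 − 187·9132
12 = −187·18780 + 364·9648
12 = 364·47208 − 915·18780
So 12 = (364)·47208 + (-915)·18780.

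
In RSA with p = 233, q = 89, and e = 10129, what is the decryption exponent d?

φ(n) = (p−1)(q−1) = 232·88 = 20416.
Need d with 10129·d ≡ 1 (mod 20416). Apply the extended Euclidean algorithm:
20416 = 2*10129 + 158
10129 = 64*158 + 17
158 = 9*17 + 5
17 = 3*5 + 2
5 = 2*2 + 1
2 = 2*1 + 0
Back-substitute:
1 = 5 − 2·2
1 = −2·17 + 7·5
1 = 7·158 − 65·17
1 = −65·10129 + 4167·158
1 = 4167·20416 − 8399·10129
So 10129·(-8399) ≡ 1 (mod 20416), hence d ≡ -8399 ≡ 12017 (mod 20416).

12017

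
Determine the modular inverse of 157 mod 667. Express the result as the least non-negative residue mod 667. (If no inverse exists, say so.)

Extended Euclidean algorithm:
667 = 4·157 + 39
157 = 4·39 + 1
39 = 39·1 + 0
The gcd is 1. Working backward:
1 = 157 − 4·39
1 = −4·667 + 17·157
So 157·17 ≡ 1 (mod 667).

17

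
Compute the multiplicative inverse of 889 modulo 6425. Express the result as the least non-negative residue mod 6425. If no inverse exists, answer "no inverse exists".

gcd(6425, 889) by repeated division:
6425 = 7·889 + 202
889 = 4·202 + 81
202 = 2·81 + 40
81 = 2·40 + 1
40 = 40·1 + 0
The gcd is 1. Working backward:
1 = 81 − 2·40
1 = −2·202 + 5·81
1 = 5·889 − 22·202
1 = −22·6425 + 159·889
So 889·159 ≡ 1 (mod 6425).

159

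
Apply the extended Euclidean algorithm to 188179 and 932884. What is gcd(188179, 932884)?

1

Euclidean algorithm:
932884 = 4×188179 + 180168
188179 = 1×180168 + 8011
180168 = 22×8011 + 3926
8011 = 2×3926 + 159
3926 = 24×159 + 110
159 = 1×110 + 49
110 = 2×49 + 12
49 = 4×12 + 1
12 = 12×1 + 0
gcd(188179, 932884) = 1.
Express as a combination:
1 = 49 − 4·12
1 = −4·110 + 9·49
1 = 9·159 − 13·110
1 = −13·3926 + 321·159
1 = 321·8011 − 655·3926
1 = −655·180168 + 14731·8011
1 = 14731·188179 − 15386·180168
1 = −15386·932884 + 76275·188179
So 1 = (-15386)·932884 + (76275)·188179.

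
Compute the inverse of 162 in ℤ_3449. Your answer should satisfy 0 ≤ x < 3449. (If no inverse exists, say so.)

Extended Euclidean algorithm:
3449 = 21*162 + 47
162 = 3*47 + 21
47 = 2*21 + 5
21 = 4*5 + 1
5 = 5*1 + 0
gcd = 1, so the inverse exists. Back-substitute:
1 = 21 − 4·5
1 = −4·47 + 9·21
1 = 9·162 − 31·47
1 = −31·3449 + 660·162
So 162·660 ≡ 1 (mod 3449).

660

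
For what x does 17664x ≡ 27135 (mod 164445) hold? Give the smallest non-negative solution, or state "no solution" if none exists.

26115

First find gcd(17664, 164445):
164445 = 9·17664 + 5469
17664 = 3·5469 + 1257
5469 = 4·1257 + 441
1257 = 2·441 + 375
441 = 1·375 + 66
375 = 5·66 + 45
66 = 1·45 + 21
45 = 2·21 + 3
21 = 7·3 + 0
gcd = 3 and 3 | 27135, so solutions exist. Divide through by 3: 5888x ≡ 9045 (mod 54815).
Now find 5888⁻¹ mod 54815:
54815 = 9×5888 + 1823
5888 = 3×1823 + 419
1823 = 4×419 + 147
419 = 2×147 + 125
147 = 1×125 + 22
125 = 5×22 + 15
22 = 1×15 + 7
15 = 2×7 + 1
7 = 7×1 + 0
Back-substitute:
1 = 15 − 2·7
1 = −2·22 + 3·15
1 = 3·125 − 17·22
1 = −17·147 + 20·125
1 = 20·419 − 57·147
1 = −57·1823 + 248·419
1 = 248·5888 − 801·1823
1 = −801·54815 + 7457·5888
So 5888⁻¹ ≡ 7457 (mod 54815).
Then x ≡ 7457·9045 ≡ 26115 (mod 54815); the smallest non-negative solution is x = 26115.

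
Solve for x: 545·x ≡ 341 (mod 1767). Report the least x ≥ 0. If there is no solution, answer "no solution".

First find gcd(545, 1767):
1767 = 3·545 + 132
545 = 4·132 + 17
132 = 7·17 + 13
17 = 1·13 + 4
13 = 3·4 + 1
4 = 4·1 + 0
gcd = 1, so a unique solution mod 1767 exists.
Back-substitute for the Bézout coefficients:
1 = 13 − 3·4
1 = −3·17 + 4·13
1 = 4·132 − 31·17
1 = −31·545 + 128·132
1 = 128·1767 − 415·545
So 545·(-415) ≡ 1 (mod 1767), giving 545⁻¹ ≡ 1352.
x ≡ 545⁻¹·341 ≡ 1352·341 ≡ 1612 (mod 1767).

1612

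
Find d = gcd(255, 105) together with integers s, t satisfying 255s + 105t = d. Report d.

15

Repeated division:
255 = 2×105 + 45
105 = 2×45 + 15
45 = 3×15 + 0
gcd(255, 105) = 15.
Back-substituting:
15 = 105 − 2·45
15 = −2·255 + 5·105
So 15 = (-2)·255 + (5)·105.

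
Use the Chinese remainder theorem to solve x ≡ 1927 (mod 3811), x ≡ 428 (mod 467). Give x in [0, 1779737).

447814

Write x = 1927 + 3811·k. Then 3811·k ≡ 428 − 1927 ≡ 369 (mod 467).
Need 3811⁻¹ mod 467. Extended Euclid on (467, 75):
467 = 6·75 + 17
75 = 4·17 + 7
17 = 2·7 + 3
7 = 2·3 + 1
3 = 3·1 + 0
Back-substitute:
1 = 7 − 2·3
1 = −2·17 + 5·7
1 = 5·75 − 22·17
1 = −22·467 + 137·75
3811⁻¹ ≡ 137 (mod 467), so k ≡ 137·369 ≡ 117 (mod 467).
x = 1927 + 3811·117 = 447814.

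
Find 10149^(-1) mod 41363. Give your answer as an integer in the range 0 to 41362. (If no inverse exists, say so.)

12781

Apply the Euclidean algorithm to 41363 and 10149:
41363 = 4·10149 + 767
10149 = 13·767 + 178
767 = 4·178 + 55
178 = 3·55 + 13
55 = 4·13 + 3
13 = 4·3 + 1
3 = 3·1 + 0
gcd = 1, so the inverse exists. Back-substitute:
1 = 13 − 4·3
1 = −4·55 + 17·13
1 = 17·178 − 55·55
1 = −55·767 + 237·178
1 = 237·10149 − 3136·767
1 = −3136·41363 + 12781·10149
So 10149·12781 ≡ 1 (mod 41363).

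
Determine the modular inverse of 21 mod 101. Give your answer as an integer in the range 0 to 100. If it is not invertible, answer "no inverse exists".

77

gcd(101, 21) by repeated division:
101 = 4*21 + 17
21 = 1*17 + 4
17 = 4*4 + 1
4 = 4*1 + 0
Since gcd(21, 101) = 1, back-substitute to write 1 as a combination:
1 = 17 − 4·4
1 = −4·21 + 5·17
1 = 5·101 − 24·21
Thus 21·(-24) ≡ 1 (mod 101); reducing, -24 mod 101 = 77.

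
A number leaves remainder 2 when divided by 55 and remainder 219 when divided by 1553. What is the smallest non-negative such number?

Write x = 2 + 55·k. Then 55·k ≡ 219 − 2 ≡ 217 (mod 1553).
Need 55⁻¹ mod 1553. Extended Euclid on (1553, 55):
1553 = 28*55 + 13
55 = 4*13 + 3
13 = 4*3 + 1
3 = 3*1 + 0
Back-substitute:
1 = 13 − 4·3
1 = −4·55 + 17·13
1 = 17·1553 − 480·55
55⁻¹ ≡ 1073 (mod 1553), so k ≡ 1073·217 ≡ 1444 (mod 1553).
x = 2 + 55·1444 = 79422.

79422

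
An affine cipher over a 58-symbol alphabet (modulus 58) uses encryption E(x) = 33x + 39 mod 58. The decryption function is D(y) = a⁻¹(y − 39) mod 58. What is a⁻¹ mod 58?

51

Apply the Euclidean algorithm to 58 and 33:
58 = 1·33 + 25
33 = 1·25 + 8
25 = 3·8 + 1
8 = 8·1 + 0
Since gcd(33, 58) = 1, back-substitute to write 1 as a combination:
1 = 25 − 3·8
1 = −3·33 + 4·25
1 = 4·58 − 7·33
So 33·(-7) ≡ 1 (mod 58), and -7 ≡ 51 (mod 58).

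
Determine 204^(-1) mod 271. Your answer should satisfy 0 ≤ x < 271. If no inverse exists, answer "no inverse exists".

182

Extended Euclidean algorithm:
271 = 1·204 + 67
204 = 3·67 + 3
67 = 22·3 + 1
3 = 3·1 + 0
The gcd is 1. Working backward:
1 = 67 − 22·3
1 = −22·204 + 67·67
1 = 67·271 − 89·204
Thus 204·(-89) ≡ 1 (mod 271); reducing, -89 mod 271 = 182.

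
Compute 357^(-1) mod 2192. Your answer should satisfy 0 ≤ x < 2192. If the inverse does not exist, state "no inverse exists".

1885

gcd(2192, 357) by repeated division:
2192 = 6×357 + 50
357 = 7×50 + 7
50 = 7×7 + 1
7 = 7×1 + 0
The gcd is 1. Working backward:
1 = 50 − 7·7
1 = −7·357 + 50·50
1 = 50·2192 − 307·357
Hence 357⁻¹ ≡ -307 ≡ 1885 (mod 2192).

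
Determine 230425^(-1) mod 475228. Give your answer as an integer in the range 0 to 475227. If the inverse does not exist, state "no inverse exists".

Euclidean algorithm on 475228, 230425:
475228 = 2*230425 + 14378
230425 = 16*14378 + 377
14378 = 38*377 + 52
377 = 7*52 + 13
52 = 4*13 + 0
gcd(230425, 475228) = 13 ≠ 1, so 230425 has no multiplicative inverse modulo 475228.

no inverse exists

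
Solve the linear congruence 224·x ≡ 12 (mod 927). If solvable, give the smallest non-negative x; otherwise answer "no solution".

447

First find gcd(224, 927):
927 = 4·224 + 31
224 = 7·31 + 7
31 = 4·7 + 3
7 = 2·3 + 1
3 = 3·1 + 0
gcd = 1, so a unique solution mod 927 exists.
Back-substitute for the Bézout coefficients:
1 = 7 − 2·3
1 = −2·31 + 9·7
1 = 9·224 − 65·31
1 = −65·927 + 269·224
So 224·(269) ≡ 1 (mod 927), giving 224⁻¹ ≡ 269.
x ≡ 224⁻¹·12 ≡ 269·12 ≡ 447 (mod 927).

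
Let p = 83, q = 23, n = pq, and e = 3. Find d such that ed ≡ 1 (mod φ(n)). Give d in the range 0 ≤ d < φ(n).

φ(n) = (p−1)(q−1) = 82·22 = 1804.
Need d with 3·d ≡ 1 (mod 1804). Apply the extended Euclidean algorithm:
1804 = 601*3 + 1
3 = 3*1 + 0
Back-substitute:
1 = 1804 − 601·3
So 3·(-601) ≡ 1 (mod 1804), hence d ≡ -601 ≡ 1203 (mod 1804).

1203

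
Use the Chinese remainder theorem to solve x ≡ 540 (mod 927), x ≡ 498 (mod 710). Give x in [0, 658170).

Write x = 540 + 927·k. Then 927·k ≡ 498 − 540 ≡ 668 (mod 710).
Need 927⁻¹ mod 710. Extended Euclid on (710, 217):
710 = 3*217 + 59
217 = 3*59 + 40
59 = 1*40 + 19
40 = 2*19 + 2
19 = 9*2 + 1
2 = 2*1 + 0
Back-substitute:
1 = 19 − 9·2
1 = −9·40 + 19·19
1 = 19·59 − 28·40
1 = −28·217 + 103·59
1 = 103·710 − 337·217
927⁻¹ ≡ 373 (mod 710), so k ≡ 373·668 ≡ 664 (mod 710).
x = 540 + 927·664 = 616068.

616068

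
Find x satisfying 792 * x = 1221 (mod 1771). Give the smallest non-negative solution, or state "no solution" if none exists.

First find gcd(792, 1771):
1771 = 2·792 + 187
792 = 4·187 + 44
187 = 4·44 + 11
44 = 4·11 + 0
gcd = 11 and 11 | 1221, so solutions exist. Divide through by 11: 72x ≡ 111 (mod 161).
Now find 72⁻¹ mod 161:
161 = 2·72 + 17
72 = 4·17 + 4
17 = 4·4 + 1
4 = 4·1 + 0
Back-substitute:
1 = 17 − 4·4
1 = −4·72 + 17·17
1 = 17·161 − 38·72
So 72·(-38) ≡ 1 (mod 161), i.e. 72⁻¹ ≡ 123.
Then x ≡ 123·111 ≡ 129 (mod 161); the smallest non-negative solution is x = 129.

129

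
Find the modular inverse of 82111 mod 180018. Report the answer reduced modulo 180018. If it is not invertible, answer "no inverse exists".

Run Euclid on (180018, 82111):
180018 = 2*82111 + 15796
82111 = 5*15796 + 3131
15796 = 5*3131 + 141
3131 = 22*141 + 29
141 = 4*29 + 25
29 = 1*25 + 4
25 = 6*4 + 1
4 = 4*1 + 0
The gcd is 1. Working backward:
1 = 25 − 6·4
1 = −6·29 + 7·25
1 = 7·141 − 34·29
1 = −34·3131 + 755·141
1 = 755·15796 − 3809·3131
1 = −3809·82111 + 19800·15796
1 = 19800·180018 − 43409·82111
So 82111·(-43409) ≡ 1 (mod 180018), and -43409 ≡ 136609 (mod 180018).

136609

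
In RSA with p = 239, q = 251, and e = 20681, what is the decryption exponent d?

30721

φ(n) = (p−1)(q−1) = 238·250 = 59500.
Need d with 20681·d ≡ 1 (mod 59500). Apply the extended Euclidean algorithm:
59500 = 2·20681 + 18138
20681 = 1·18138 + 2543
18138 = 7·2543 + 337
2543 = 7·337 + 184
337 = 1·184 + 153
184 = 1·153 + 31
153 = 4·31 + 29
31 = 1·29 + 2
29 = 14·2 + 1
2 = 2·1 + 0
Back-substitute:
1 = 29 − 14·2
1 = −14·31 + 15·29
1 = 15·153 − 74·31
1 = −74·184 + 89·153
1 = 89·337 − 163·184
1 = −163·2543 + 1230·337
1 = 1230·18138 − 8773·2543
1 = −8773·20681 + 10003·18138
1 = 10003·59500 − 28779·20681
So 20681·(-28779) ≡ 1 (mod 59500), hence d ≡ -28779 ≡ 30721 (mod 59500).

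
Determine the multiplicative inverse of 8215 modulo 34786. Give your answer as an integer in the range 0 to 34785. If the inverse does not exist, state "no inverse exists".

gcd(34786, 8215) by repeated division:
34786 = 4*8215 + 1926
8215 = 4*1926 + 511
1926 = 3*511 + 393
511 = 1*393 + 118
393 = 3*118 + 39
118 = 3*39 + 1
39 = 39*1 + 0
Since gcd(8215, 34786) = 1, back-substitute to write 1 as a combination:
1 = 118 − 3·39
1 = −3·393 + 10·118
1 = 10·511 − 13·393
1 = −13·1926 + 49·511
1 = 49·8215 − 209·1926
1 = −209·34786 + 885·8215
So 8215·885 ≡ 1 (mod 34786).

885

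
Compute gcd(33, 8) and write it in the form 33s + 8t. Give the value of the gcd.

Euclidean algorithm:
33 = 4*8 + 1
8 = 8*1 + 0
gcd(33, 8) = 1.
Back-substituting:
1 = 33 − 4·8
So 1 = (1)·33 + (-4)·8.

1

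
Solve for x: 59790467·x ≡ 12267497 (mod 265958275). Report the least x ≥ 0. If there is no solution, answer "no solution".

First find gcd(59790467, 265958275):
265958275 = 4×59790467 + 26796407
59790467 = 2×26796407 + 6197653
26796407 = 4×6197653 + 2005795
6197653 = 3×2005795 + 180268
2005795 = 11×180268 + 22847
180268 = 7×22847 + 20339
22847 = 1×20339 + 2508
20339 = 8×2508 + 275
2508 = 9×275 + 33
275 = 8×33 + 11
33 = 3×11 + 0
gcd = 11 and 11 | 12267497, so solutions exist. Divide through by 11: 5435497x ≡ 1115227 (mod 24178025).
Now find 5435497⁻¹ mod 24178025:
24178025 = 4*5435497 + 2436037
5435497 = 2*2436037 + 563423
2436037 = 4*563423 + 182345
563423 = 3*182345 + 16388
182345 = 11*16388 + 2077
16388 = 7*2077 + 1849
2077 = 1*1849 + 228
1849 = 8*228 + 25
228 = 9*25 + 3
25 = 8*3 + 1
3 = 3*1 + 0
Back-substitute:
1 = 25 − 8·3
1 = −8·228 + 73·25
1 = 73·1849 − 592·228
1 = −592·2077 + 665·1849
1 = 665·16388 − 5247·2077
1 = −5247·182345 + 58382·16388
1 = 58382·563423 − 180393·182345
1 = −180393·2436037 + 779954·563423
1 = 779954·5435497 − 1740301·2436037
1 = −1740301·24178025 + 7741158·5435497
So 5435497⁻¹ ≡ 7741158 (mod 24178025).
Then x ≡ 7741158·1115227 ≡ 21916241 (mod 24178025); the smallest non-negative solution is x = 21916241.

21916241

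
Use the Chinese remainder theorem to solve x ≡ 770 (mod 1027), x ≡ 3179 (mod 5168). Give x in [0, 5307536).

4933451

Write x = 770 + 1027·k. Then 1027·k ≡ 3179 − 770 ≡ 2409 (mod 5168).
Need 1027⁻¹ mod 5168. Extended Euclid on (5168, 1027):
5168 = 5·1027 + 33
1027 = 31·33 + 4
33 = 8·4 + 1
4 = 4·1 + 0
Back-substitute:
1 = 33 − 8·4
1 = −8·1027 + 249·33
1 = 249·5168 − 1253·1027
1027⁻¹ ≡ 3915 (mod 5168), so k ≡ 3915·2409 ≡ 4803 (mod 5168).
x = 770 + 1027·4803 = 4933451.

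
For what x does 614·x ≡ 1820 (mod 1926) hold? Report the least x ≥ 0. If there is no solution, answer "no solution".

577

First find gcd(614, 1926):
1926 = 3*614 + 84
614 = 7*84 + 26
84 = 3*26 + 6
26 = 4*6 + 2
6 = 3*2 + 0
gcd = 2 and 2 | 1820, so solutions exist. Divide through by 2: 307x ≡ 910 (mod 963).
Now find 307⁻¹ mod 963:
963 = 3×307 + 42
307 = 7×42 + 13
42 = 3×13 + 3
13 = 4×3 + 1
3 = 3×1 + 0
Back-substitute:
1 = 13 − 4·3
1 = −4·42 + 13·13
1 = 13·307 − 95·42
1 = −95·963 + 298·307
So 307⁻¹ ≡ 298 (mod 963).
Then x ≡ 298·910 ≡ 577 (mod 963); the smallest non-negative solution is x = 577.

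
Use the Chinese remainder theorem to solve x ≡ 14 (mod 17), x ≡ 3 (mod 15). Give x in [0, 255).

Write x = 14 + 17·k. Then 17·k ≡ 3 − 14 ≡ 4 (mod 15).
Need 17⁻¹ mod 15. Extended Euclid on (15, 2):
15 = 7×2 + 1
2 = 2×1 + 0
Back-substitute:
1 = 15 − 7·2
17⁻¹ ≡ 8 (mod 15), so k ≡ 8·4 ≡ 2 (mod 15).
x = 14 + 17·2 = 48.

48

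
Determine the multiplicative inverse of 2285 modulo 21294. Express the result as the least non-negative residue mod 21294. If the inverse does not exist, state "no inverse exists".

8909

Apply the Euclidean algorithm to 21294 and 2285:
21294 = 9×2285 + 729
2285 = 3×729 + 98
729 = 7×98 + 43
98 = 2×43 + 12
43 = 3×12 + 7
12 = 1×7 + 5
7 = 1×5 + 2
5 = 2×2 + 1
2 = 2×1 + 0
gcd = 1, so the inverse exists. Back-substitute:
1 = 5 − 2·2
1 = −2·7 + 3·5
1 = 3·12 − 5·7
1 = −5·43 + 18·12
1 = 18·98 − 41·43
1 = −41·729 + 305·98
1 = 305·2285 − 956·729
1 = −956·21294 + 8909·2285
So 2285·8909 ≡ 1 (mod 21294).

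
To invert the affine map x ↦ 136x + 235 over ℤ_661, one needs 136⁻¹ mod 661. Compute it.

209

Apply the Euclidean algorithm to 661 and 136:
661 = 4×136 + 117
136 = 1×117 + 19
117 = 6×19 + 3
19 = 6×3 + 1
3 = 3×1 + 0
gcd = 1, so the inverse exists. Back-substitute:
1 = 19 − 6·3
1 = −6·117 + 37·19
1 = 37·136 − 43·117
1 = −43·661 + 209·136
So 136·209 ≡ 1 (mod 661).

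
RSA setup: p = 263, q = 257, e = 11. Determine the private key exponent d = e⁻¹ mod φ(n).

φ(n) = (p−1)(q−1) = 262·256 = 67072.
Need d with 11·d ≡ 1 (mod 67072). Apply the extended Euclidean algorithm:
67072 = 6097*11 + 5
11 = 2*5 + 1
5 = 5*1 + 0
Back-substitute:
1 = 11 − 2·5
1 = −2·67072 + 12195·11
So 11·12195 ≡ 1 (mod 67072), hence d = 12195.

12195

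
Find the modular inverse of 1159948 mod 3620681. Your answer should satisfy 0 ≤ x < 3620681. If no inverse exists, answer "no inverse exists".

Run Euclid on (3620681, 1159948):
3620681 = 3×1159948 + 140837
1159948 = 8×140837 + 33252
140837 = 4×33252 + 7829
33252 = 4×7829 + 1936
7829 = 4×1936 + 85
1936 = 22×85 + 66
85 = 1×66 + 19
66 = 3×19 + 9
19 = 2×9 + 1
9 = 9×1 + 0
Since gcd(1159948, 3620681) = 1, back-substitute to write 1 as a combination:
1 = 19 − 2·9
1 = −2·66 + 7·19
1 = 7·85 − 9·66
1 = −9·1936 + 205·85
1 = 205·7829 − 829·1936
1 = −829·33252 + 3521·7829
1 = 3521·140837 − 14913·33252
1 = −14913·1159948 + 122825·140837
1 = 122825·3620681 − 383388·1159948
Thus 1159948·(-383388) ≡ 1 (mod 3620681); reducing, -383388 mod 3620681 = 3237293.

3237293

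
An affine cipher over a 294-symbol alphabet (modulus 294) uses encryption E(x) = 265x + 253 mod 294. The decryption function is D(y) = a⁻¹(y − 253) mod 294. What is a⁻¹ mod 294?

Apply the Euclidean algorithm to 294 and 265:
294 = 1*265 + 29
265 = 9*29 + 4
29 = 7*4 + 1
4 = 4*1 + 0
Since gcd(265, 294) = 1, back-substitute to write 1 as a combination:
1 = 29 − 7·4
1 = −7·265 + 64·29
1 = 64·294 − 71·265
Thus 265·(-71) ≡ 1 (mod 294); reducing, -71 mod 294 = 223.

223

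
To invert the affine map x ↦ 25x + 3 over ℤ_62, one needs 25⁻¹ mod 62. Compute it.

Apply the Euclidean algorithm to 62 and 25:
62 = 2·25 + 12
25 = 2·12 + 1
12 = 12·1 + 0
gcd = 1, so the inverse exists. Back-substitute:
1 = 25 − 2·12
1 = −2·62 + 5·25
So 25·5 ≡ 1 (mod 62).

5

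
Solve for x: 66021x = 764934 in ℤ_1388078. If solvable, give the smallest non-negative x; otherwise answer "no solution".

First find gcd(66021, 1388078):
1388078 = 21·66021 + 1637
66021 = 40·1637 + 541
1637 = 3·541 + 14
541 = 38·14 + 9
14 = 1·9 + 5
9 = 1·5 + 4
5 = 1·4 + 1
4 = 4·1 + 0
gcd = 1, so a unique solution mod 1388078 exists.
Back-substitute for the Bézout coefficients:
1 = 5 − 4
1 = −9 + 2·5
1 = 2·14 − 3·9
1 = −3·541 + 116·14
1 = 116·1637 − 351·541
1 = −351·66021 + 14156·1637
1 = 14156·1388078 − 297627·66021
So 66021·(-297627) ≡ 1 (mod 1388078), giving 66021⁻¹ ≡ 1090451.
x ≡ 66021⁻¹·764934 ≡ 1090451·764934 ≡ 601552 (mod 1388078).

601552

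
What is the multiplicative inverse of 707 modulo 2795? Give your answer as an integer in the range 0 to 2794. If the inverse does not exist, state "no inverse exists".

Run Euclid on (2795, 707):
2795 = 3×707 + 674
707 = 1×674 + 33
674 = 20×33 + 14
33 = 2×14 + 5
14 = 2×5 + 4
5 = 1×4 + 1
4 = 4×1 + 0
Since gcd(707, 2795) = 1, back-substitute to write 1 as a combination:
1 = 5 − 4
1 = −14 + 3·5
1 = 3·33 − 7·14
1 = −7·674 + 143·33
1 = 143·707 − 150·674
1 = −150·2795 + 593·707
So 707·593 ≡ 1 (mod 2795).

593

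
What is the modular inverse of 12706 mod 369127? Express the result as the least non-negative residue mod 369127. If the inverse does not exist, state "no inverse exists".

261724

gcd(369127, 12706) by repeated division:
369127 = 29·12706 + 653
12706 = 19·653 + 299
653 = 2·299 + 55
299 = 5·55 + 24
55 = 2·24 + 7
24 = 3·7 + 3
7 = 2·3 + 1
3 = 3·1 + 0
Since gcd(12706, 369127) = 1, back-substitute to write 1 as a combination:
1 = 7 − 2·3
1 = −2·24 + 7·7
1 = 7·55 − 16·24
1 = −16·299 + 87·55
1 = 87·653 − 190·299
1 = −190·12706 + 3697·653
1 = 3697·369127 − 107403·12706
Hence 12706⁻¹ ≡ -107403 ≡ 261724 (mod 369127).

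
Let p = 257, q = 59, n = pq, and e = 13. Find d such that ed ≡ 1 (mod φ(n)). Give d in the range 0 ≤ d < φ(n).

6853

φ(n) = (p−1)(q−1) = 256·58 = 14848.
Need d with 13·d ≡ 1 (mod 14848). Apply the extended Euclidean algorithm:
14848 = 1142×13 + 2
13 = 6×2 + 1
2 = 2×1 + 0
Back-substitute:
1 = 13 − 6·2
1 = −6·14848 + 6853·13
So 13·6853 ≡ 1 (mod 14848), hence d = 6853.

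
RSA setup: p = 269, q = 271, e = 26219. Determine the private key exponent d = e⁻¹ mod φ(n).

33899

φ(n) = (p−1)(q−1) = 268·270 = 72360.
Need d with 26219·d ≡ 1 (mod 72360). Apply the extended Euclidean algorithm:
72360 = 2*26219 + 19922
26219 = 1*19922 + 6297
19922 = 3*6297 + 1031
6297 = 6*1031 + 111
1031 = 9*111 + 32
111 = 3*32 + 15
32 = 2*15 + 2
15 = 7*2 + 1
2 = 2*1 + 0
Back-substitute:
1 = 15 − 7·2
1 = −7·32 + 15·15
1 = 15·111 − 52·32
1 = −52·1031 + 483·111
1 = 483·6297 − 2950·1031
1 = −2950·19922 + 9333·6297
1 = 9333·26219 − 12283·19922
1 = −12283·72360 + 33899·26219
So 26219·33899 ≡ 1 (mod 72360), hence d = 33899.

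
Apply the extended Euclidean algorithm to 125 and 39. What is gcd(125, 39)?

1

Repeated division:
125 = 3×39 + 8
39 = 4×8 + 7
8 = 1×7 + 1
7 = 7×1 + 0
gcd(125, 39) = 1.
Working backward:
1 = 8 − 7
1 = −39 + 5·8
1 = 5·125 − 16·39
So 1 = (5)·125 + (-16)·39.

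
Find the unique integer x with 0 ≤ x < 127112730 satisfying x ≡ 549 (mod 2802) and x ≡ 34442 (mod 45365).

84912357

Write x = 549 + 2802·k. Then 2802·k ≡ 34442 − 549 ≡ 33893 (mod 45365).
Need 2802⁻¹ mod 45365. Extended Euclid on (45365, 2802):
45365 = 16·2802 + 533
2802 = 5·533 + 137
533 = 3·137 + 122
137 = 1·122 + 15
122 = 8·15 + 2
15 = 7·2 + 1
2 = 2·1 + 0
Back-substitute:
1 = 15 − 7·2
1 = −7·122 + 57·15
1 = 57·137 − 64·122
1 = −64·533 + 249·137
1 = 249·2802 − 1309·533
1 = −1309·45365 + 21193·2802
2802⁻¹ ≡ 21193 (mod 45365), so k ≡ 21193·33893 ≡ 30304 (mod 45365).
x = 549 + 2802·30304 = 84912357.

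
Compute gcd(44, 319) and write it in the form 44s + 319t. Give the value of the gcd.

Apply Euclid's algorithm to 319 and 44:
319 = 7·44 + 11
44 = 4·11 + 0
gcd(44, 319) = 11.
Express as a combination:
11 = 319 − 7·44
So 11 = (1)·319 + (-7)·44.

11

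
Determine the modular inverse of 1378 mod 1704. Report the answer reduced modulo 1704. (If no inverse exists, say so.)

no inverse exists

Compute gcd(1378, 1704):
1704 = 1·1378 + 326
1378 = 4·326 + 74
326 = 4·74 + 30
74 = 2·30 + 14
30 = 2·14 + 2
14 = 7·2 + 0
Since gcd = 2 > 1, 1378 is not a unit mod 1704.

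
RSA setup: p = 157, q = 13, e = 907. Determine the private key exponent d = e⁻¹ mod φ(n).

355

φ(n) = (p−1)(q−1) = 156·12 = 1872.
Need d with 907·d ≡ 1 (mod 1872). Apply the extended Euclidean algorithm:
1872 = 2×907 + 58
907 = 15×58 + 37
58 = 1×37 + 21
37 = 1×21 + 16
21 = 1×16 + 5
16 = 3×5 + 1
5 = 5×1 + 0
Back-substitute:
1 = 16 − 3·5
1 = −3·21 + 4·16
1 = 4·37 − 7·21
1 = −7·58 + 11·37
1 = 11·907 − 172·58
1 = −172·1872 + 355·907
So 907·355 ≡ 1 (mod 1872), hence d = 355.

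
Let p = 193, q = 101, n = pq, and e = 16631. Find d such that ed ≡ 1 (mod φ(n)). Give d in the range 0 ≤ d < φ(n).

9671

φ(n) = (p−1)(q−1) = 192·100 = 19200.
Need d with 16631·d ≡ 1 (mod 19200). Apply the extended Euclidean algorithm:
19200 = 1×16631 + 2569
16631 = 6×2569 + 1217
2569 = 2×1217 + 135
1217 = 9×135 + 2
135 = 67×2 + 1
2 = 2×1 + 0
Back-substitute:
1 = 135 − 67·2
1 = −67·1217 + 604·135
1 = 604·2569 − 1275·1217
1 = −1275·16631 + 8254·2569
1 = 8254·19200 − 9529·16631
So 16631·(-9529) ≡ 1 (mod 19200), hence d ≡ -9529 ≡ 9671 (mod 19200).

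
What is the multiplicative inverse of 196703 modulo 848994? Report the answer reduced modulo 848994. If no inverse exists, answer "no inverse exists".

Extended Euclidean algorithm:
848994 = 4·196703 + 62182
196703 = 3·62182 + 10157
62182 = 6·10157 + 1240
10157 = 8·1240 + 237
1240 = 5·237 + 55
237 = 4·55 + 17
55 = 3·17 + 4
17 = 4·4 + 1
4 = 4·1 + 0
The gcd is 1. Working backward:
1 = 17 − 4·4
1 = −4·55 + 13·17
1 = 13·237 − 56·55
1 = −56·1240 + 293·237
1 = 293·10157 − 2400·1240
1 = −2400·62182 + 14693·10157
1 = 14693·196703 − 46479·62182
1 = −46479·848994 + 200609·196703
So 196703·200609 ≡ 1 (mod 848994).

200609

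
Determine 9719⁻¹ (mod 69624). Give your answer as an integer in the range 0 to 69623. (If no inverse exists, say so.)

Extended Euclidean algorithm:
69624 = 7*9719 + 1591
9719 = 6*1591 + 173
1591 = 9*173 + 34
173 = 5*34 + 3
34 = 11*3 + 1
3 = 3*1 + 0
gcd = 1, so the inverse exists. Back-substitute:
1 = 34 − 11·3
1 = −11·173 + 56·34
1 = 56·1591 − 515·173
1 = −515·9719 + 3146·1591
1 = 3146·69624 − 22537·9719
Thus 9719·(-22537) ≡ 1 (mod 69624); reducing, -22537 mod 69624 = 47087.

47087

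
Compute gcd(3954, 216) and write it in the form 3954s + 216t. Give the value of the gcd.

6

Apply Euclid's algorithm to 3954 and 216:
3954 = 18*216 + 66
216 = 3*66 + 18
66 = 3*18 + 12
18 = 1*12 + 6
12 = 2*6 + 0
gcd(3954, 216) = 6.
Express as a combination:
6 = 18 − 12
6 = −66 + 4·18
6 = 4·216 − 13·66
6 = −13·3954 + 238·216
So 6 = (-13)·3954 + (238)·216.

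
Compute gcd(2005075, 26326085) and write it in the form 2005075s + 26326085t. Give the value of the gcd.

Euclidean algorithm:
26326085 = 13·2005075 + 260110
2005075 = 7·260110 + 184305
260110 = 1·184305 + 75805
184305 = 2·75805 + 32695
75805 = 2·32695 + 10415
32695 = 3·10415 + 1450
10415 = 7·1450 + 265
1450 = 5·265 + 125
265 = 2·125 + 15
125 = 8·15 + 5
15 = 3·5 + 0
gcd(2005075, 26326085) = 5.
Express as a combination:
5 = 125 − 8·15
5 = −8·265 + 17·125
5 = 17·1450 − 93·265
5 = −93·10415 + 668·1450
5 = 668·32695 − 2097·10415
5 = −2097·75805 + 4862·32695
5 = 4862·184305 − 11821·75805
5 = −11821·260110 + 16683·184305
5 = 16683·2005075 − 128602·260110
5 = −128602·26326085 + 1688509·2005075
So 5 = (-128602)·26326085 + (1688509)·2005075.

5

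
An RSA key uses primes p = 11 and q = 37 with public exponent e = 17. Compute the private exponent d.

233

φ(n) = (p−1)(q−1) = 10·36 = 360.
Need d with 17·d ≡ 1 (mod 360). Apply the extended Euclidean algorithm:
360 = 21*17 + 3
17 = 5*3 + 2
3 = 1*2 + 1
2 = 2*1 + 0
Back-substitute:
1 = 3 − 2
1 = −17 + 6·3
1 = 6·360 − 127·17
So 17·(-127) ≡ 1 (mod 360), hence d ≡ -127 ≡ 233 (mod 360).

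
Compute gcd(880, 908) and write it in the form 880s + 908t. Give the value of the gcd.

Apply Euclid's algorithm to 908 and 880:
908 = 1*880 + 28
880 = 31*28 + 12
28 = 2*12 + 4
12 = 3*4 + 0
gcd(880, 908) = 4.
Back-substituting:
4 = 28 − 2·12
4 = −2·880 + 63·28
4 = 63·908 − 65·880
So 4 = (63)·908 + (-65)·880.

4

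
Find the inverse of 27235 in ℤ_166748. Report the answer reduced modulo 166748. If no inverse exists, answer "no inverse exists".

82275

Extended Euclidean algorithm:
166748 = 6*27235 + 3338
27235 = 8*3338 + 531
3338 = 6*531 + 152
531 = 3*152 + 75
152 = 2*75 + 2
75 = 37*2 + 1
2 = 2*1 + 0
gcd = 1, so the inverse exists. Back-substitute:
1 = 75 − 37·2
1 = −37·152 + 75·75
1 = 75·531 − 262·152
1 = −262·3338 + 1647·531
1 = 1647·27235 − 13438·3338
1 = −13438·166748 + 82275·27235
So 27235·82275 ≡ 1 (mod 166748).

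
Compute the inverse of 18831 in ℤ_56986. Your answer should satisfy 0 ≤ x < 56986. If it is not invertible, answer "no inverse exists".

7051

Run Euclid on (56986, 18831):
56986 = 3*18831 + 493
18831 = 38*493 + 97
493 = 5*97 + 8
97 = 12*8 + 1
8 = 8*1 + 0
gcd = 1, so the inverse exists. Back-substitute:
1 = 97 − 12·8
1 = −12·493 + 61·97
1 = 61·18831 − 2330·493
1 = −2330·56986 + 7051·18831
So 18831·7051 ≡ 1 (mod 56986).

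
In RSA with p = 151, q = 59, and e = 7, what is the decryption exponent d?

φ(n) = (p−1)(q−1) = 150·58 = 8700.
Need d with 7·d ≡ 1 (mod 8700). Apply the extended Euclidean algorithm:
8700 = 1242·7 + 6
7 = 1·6 + 1
6 = 6·1 + 0
Back-substitute:
1 = 7 − 6
1 = −8700 + 1243·7
So 7·1243 ≡ 1 (mod 8700), hence d = 1243.

1243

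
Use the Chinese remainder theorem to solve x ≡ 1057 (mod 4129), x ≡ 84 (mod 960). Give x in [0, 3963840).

343764

Write x = 1057 + 4129·k. Then 4129·k ≡ 84 − 1057 ≡ 947 (mod 960).
Need 4129⁻¹ mod 960. Extended Euclid on (960, 289):
960 = 3×289 + 93
289 = 3×93 + 10
93 = 9×10 + 3
10 = 3×3 + 1
3 = 3×1 + 0
Back-substitute:
1 = 10 − 3·3
1 = −3·93 + 28·10
1 = 28·289 − 87·93
1 = −87·960 + 289·289
4129⁻¹ ≡ 289 (mod 960), so k ≡ 289·947 ≡ 83 (mod 960).
x = 1057 + 4129·83 = 343764.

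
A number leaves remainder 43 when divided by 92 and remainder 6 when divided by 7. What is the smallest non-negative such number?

503

Write x = 43 + 92·k. Then 92·k ≡ 6 − 43 ≡ 5 (mod 7).
Need 92⁻¹ mod 7. Extended Euclid on (7, 1):
7 = 7×1 + 0
92⁻¹ ≡ 1 (mod 7), so k ≡ 1·5 ≡ 5 (mod 7).
x = 43 + 92·5 = 503.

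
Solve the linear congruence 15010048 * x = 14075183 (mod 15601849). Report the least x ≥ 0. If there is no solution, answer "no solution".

12805967

First find gcd(15010048, 15601849):
15601849 = 1×15010048 + 591801
15010048 = 25×591801 + 215023
591801 = 2×215023 + 161755
215023 = 1×161755 + 53268
161755 = 3×53268 + 1951
53268 = 27×1951 + 591
1951 = 3×591 + 178
591 = 3×178 + 57
178 = 3×57 + 7
57 = 8×7 + 1
7 = 7×1 + 0
gcd = 1, so a unique solution mod 15601849 exists.
Back-substitute for the Bézout coefficients:
1 = 57 − 8·7
1 = −8·178 + 25·57
1 = 25·591 − 83·178
1 = −83·1951 + 274·591
1 = 274·53268 − 7481·1951
1 = −7481·161755 + 22717·53268
1 = 22717·215023 − 30198·161755
1 = −30198·591801 + 83113·215023
1 = 83113·15010048 − 2108023·591801
1 = −2108023·15601849 + 2191136·15010048
So 15010048·(2191136) ≡ 1 (mod 15601849), giving 15010048⁻¹ ≡ 2191136.
x ≡ 15010048⁻¹·14075183 ≡ 2191136·14075183 ≡ 12805967 (mod 15601849).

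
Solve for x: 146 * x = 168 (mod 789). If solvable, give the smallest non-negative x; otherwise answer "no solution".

First find gcd(146, 789):
789 = 5×146 + 59
146 = 2×59 + 28
59 = 2×28 + 3
28 = 9×3 + 1
3 = 3×1 + 0
gcd = 1, so a unique solution mod 789 exists.
Back-substitute for the Bézout coefficients:
1 = 28 − 9·3
1 = −9·59 + 19·28
1 = 19·146 − 47·59
1 = −47·789 + 254·146
So 146·(254) ≡ 1 (mod 789), giving 146⁻¹ ≡ 254.
x ≡ 146⁻¹·168 ≡ 254·168 ≡ 66 (mod 789).

66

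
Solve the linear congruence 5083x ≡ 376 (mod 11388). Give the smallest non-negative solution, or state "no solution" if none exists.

no solution

gcd(5083, 11388):
11388 = 2×5083 + 1222
5083 = 4×1222 + 195
1222 = 6×195 + 52
195 = 3×52 + 39
52 = 1×39 + 13
39 = 3×13 + 0
gcd = 13, but 13 ∤ 376, so the congruence has no solution.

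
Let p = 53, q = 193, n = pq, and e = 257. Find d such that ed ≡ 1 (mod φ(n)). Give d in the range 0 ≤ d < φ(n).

φ(n) = (p−1)(q−1) = 52·192 = 9984.
Need d with 257·d ≡ 1 (mod 9984). Apply the extended Euclidean algorithm:
9984 = 38*257 + 218
257 = 1*218 + 39
218 = 5*39 + 23
39 = 1*23 + 16
23 = 1*16 + 7
16 = 2*7 + 2
7 = 3*2 + 1
2 = 2*1 + 0
Back-substitute:
1 = 7 − 3·2
1 = −3·16 + 7·7
1 = 7·23 − 10·16
1 = −10·39 + 17·23
1 = 17·218 − 95·39
1 = −95·257 + 112·218
1 = 112·9984 − 4351·257
So 257·(-4351) ≡ 1 (mod 9984), hence d ≡ -4351 ≡ 5633 (mod 9984).

5633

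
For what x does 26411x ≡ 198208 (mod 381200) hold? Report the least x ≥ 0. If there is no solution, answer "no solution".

First find gcd(26411, 381200):
381200 = 14·26411 + 11446
26411 = 2·11446 + 3519
11446 = 3·3519 + 889
3519 = 3·889 + 852
889 = 1·852 + 37
852 = 23·37 + 1
37 = 37·1 + 0
gcd = 1, so a unique solution mod 381200 exists.
Back-substitute for the Bézout coefficients:
1 = 852 − 23·37
1 = −23·889 + 24·852
1 = 24·3519 − 95·889
1 = −95·11446 + 309·3519
1 = 309·26411 − 713·11446
1 = −713·381200 + 10291·26411
So 26411·(10291) ≡ 1 (mod 381200), giving 26411⁻¹ ≡ 10291.
x ≡ 26411⁻¹·198208 ≡ 10291·198208 ≡ 338528 (mod 381200).

338528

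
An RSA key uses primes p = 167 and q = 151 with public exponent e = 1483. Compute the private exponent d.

8647

φ(n) = (p−1)(q−1) = 166·150 = 24900.
Need d with 1483·d ≡ 1 (mod 24900). Apply the extended Euclidean algorithm:
24900 = 16×1483 + 1172
1483 = 1×1172 + 311
1172 = 3×311 + 239
311 = 1×239 + 72
239 = 3×72 + 23
72 = 3×23 + 3
23 = 7×3 + 2
3 = 1×2 + 1
2 = 2×1 + 0
Back-substitute:
1 = 3 − 2
1 = −23 + 8·3
1 = 8·72 − 25·23
1 = −25·239 + 83·72
1 = 83·311 − 108·239
1 = −108·1172 + 407·311
1 = 407·1483 − 515·1172
1 = −515·24900 + 8647·1483
So 1483·8647 ≡ 1 (mod 24900), hence d = 8647.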